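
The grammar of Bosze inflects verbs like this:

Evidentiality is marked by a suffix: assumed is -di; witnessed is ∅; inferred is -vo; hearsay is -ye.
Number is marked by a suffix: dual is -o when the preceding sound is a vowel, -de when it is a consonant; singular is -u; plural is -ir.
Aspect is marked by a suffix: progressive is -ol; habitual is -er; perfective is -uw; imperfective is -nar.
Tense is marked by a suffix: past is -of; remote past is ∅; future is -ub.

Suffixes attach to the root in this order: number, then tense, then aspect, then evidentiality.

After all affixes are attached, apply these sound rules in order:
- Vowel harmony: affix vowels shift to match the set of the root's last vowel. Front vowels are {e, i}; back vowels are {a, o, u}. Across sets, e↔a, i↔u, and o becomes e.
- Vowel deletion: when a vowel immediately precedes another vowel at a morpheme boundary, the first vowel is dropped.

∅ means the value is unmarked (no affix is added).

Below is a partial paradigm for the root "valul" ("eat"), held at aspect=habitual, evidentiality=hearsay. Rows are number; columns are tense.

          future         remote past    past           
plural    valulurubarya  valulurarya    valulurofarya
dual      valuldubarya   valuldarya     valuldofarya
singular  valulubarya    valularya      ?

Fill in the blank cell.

Attach number singular -u → valulu.
Attach tense past -of → valuluof.
Attach aspect habitual -er → valuluofer.
Attach evidentiality hearsay -ye → valuluoferye.
Apply vowel harmony: valuluoferye → valuluofarya.
Apply vowel deletion: valuluofarya → valulofarya.

valulofarya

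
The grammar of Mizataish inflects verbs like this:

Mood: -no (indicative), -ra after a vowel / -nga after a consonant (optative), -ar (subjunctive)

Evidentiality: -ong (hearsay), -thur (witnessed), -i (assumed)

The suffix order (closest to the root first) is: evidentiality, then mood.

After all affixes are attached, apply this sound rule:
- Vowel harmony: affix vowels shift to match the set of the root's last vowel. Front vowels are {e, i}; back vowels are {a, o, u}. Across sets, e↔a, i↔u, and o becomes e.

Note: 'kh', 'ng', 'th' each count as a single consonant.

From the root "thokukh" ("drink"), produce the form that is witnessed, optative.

thokukhthurnga

Attach evidentiality witnessed -thur → thokukhthur.
Attach mood optative -nga (after consonant 'r') → thokukhthurnga.
Vowel harmony: no change.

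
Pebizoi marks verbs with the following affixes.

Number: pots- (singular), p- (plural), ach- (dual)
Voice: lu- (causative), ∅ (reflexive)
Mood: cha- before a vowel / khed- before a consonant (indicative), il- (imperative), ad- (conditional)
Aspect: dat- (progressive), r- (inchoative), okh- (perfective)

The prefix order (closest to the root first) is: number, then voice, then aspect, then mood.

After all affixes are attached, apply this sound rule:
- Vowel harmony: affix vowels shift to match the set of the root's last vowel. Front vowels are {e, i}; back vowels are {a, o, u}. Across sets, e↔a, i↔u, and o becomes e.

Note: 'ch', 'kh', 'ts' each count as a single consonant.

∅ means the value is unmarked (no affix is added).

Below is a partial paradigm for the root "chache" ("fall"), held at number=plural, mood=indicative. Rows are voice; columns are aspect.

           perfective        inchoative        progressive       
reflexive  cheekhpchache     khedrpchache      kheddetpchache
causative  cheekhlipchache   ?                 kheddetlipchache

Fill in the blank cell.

khedrlipchache

Attach number plural p- → pchache.
Attach voice causative lu- → lupchache.
Attach aspect inchoative r- → rlupchache.
Attach mood indicative khed- (before consonant 'r') → khedrlupchache.
Apply vowel harmony: khedrlupchache → khedrlipchache.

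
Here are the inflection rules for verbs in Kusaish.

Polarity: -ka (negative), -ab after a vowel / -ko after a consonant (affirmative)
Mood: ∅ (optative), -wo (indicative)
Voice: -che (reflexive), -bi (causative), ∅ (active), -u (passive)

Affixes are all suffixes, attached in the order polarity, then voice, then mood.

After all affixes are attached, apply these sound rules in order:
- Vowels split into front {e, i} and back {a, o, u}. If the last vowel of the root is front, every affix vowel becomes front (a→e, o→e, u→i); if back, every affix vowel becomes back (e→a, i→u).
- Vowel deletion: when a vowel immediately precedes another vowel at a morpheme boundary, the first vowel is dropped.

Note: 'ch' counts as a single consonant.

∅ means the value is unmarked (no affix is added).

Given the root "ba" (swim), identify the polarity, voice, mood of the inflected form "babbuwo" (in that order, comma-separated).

affirmative, causative, indicative

Segment: ba-ab-bi-wo.
polarity: -ab/ko → affirmative.
voice: -bi → causative.
mood: -wo → indicative.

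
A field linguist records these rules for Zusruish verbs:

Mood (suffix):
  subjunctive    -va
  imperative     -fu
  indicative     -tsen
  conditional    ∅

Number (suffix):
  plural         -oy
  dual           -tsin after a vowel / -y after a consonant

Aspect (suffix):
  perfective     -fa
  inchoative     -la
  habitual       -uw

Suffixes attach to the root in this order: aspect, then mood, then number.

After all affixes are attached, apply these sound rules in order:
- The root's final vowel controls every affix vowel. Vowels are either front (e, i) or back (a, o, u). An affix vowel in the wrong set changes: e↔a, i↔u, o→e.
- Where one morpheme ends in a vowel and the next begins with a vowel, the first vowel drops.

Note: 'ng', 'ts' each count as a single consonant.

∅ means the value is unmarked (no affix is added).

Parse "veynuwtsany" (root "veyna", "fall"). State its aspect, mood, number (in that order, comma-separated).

Segment: veyna-uw-tsen-y.
aspect: -uw → habitual.
mood: -tsen → indicative.
number: -tsin/y → dual.

habitual, indicative, dual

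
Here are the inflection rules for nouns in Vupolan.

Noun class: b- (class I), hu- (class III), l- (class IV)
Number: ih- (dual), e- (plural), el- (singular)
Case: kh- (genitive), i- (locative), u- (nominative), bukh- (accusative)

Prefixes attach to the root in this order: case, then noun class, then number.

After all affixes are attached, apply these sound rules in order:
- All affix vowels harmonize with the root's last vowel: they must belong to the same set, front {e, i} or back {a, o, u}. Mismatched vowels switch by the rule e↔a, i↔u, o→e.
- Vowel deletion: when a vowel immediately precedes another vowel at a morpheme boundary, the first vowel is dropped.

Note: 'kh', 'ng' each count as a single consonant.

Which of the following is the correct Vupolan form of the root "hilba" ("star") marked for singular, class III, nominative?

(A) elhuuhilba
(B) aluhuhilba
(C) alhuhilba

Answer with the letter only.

C

Attach case nominative u- → uhilba.
Attach noun class class III hu- → huuhilba.
Attach number singular el- → elhuuhilba.
Apply vowel harmony: elhuuhilba → alhuuhilba.
Apply vowel deletion: alhuuhilba → alhuhilba.
So the correct form is alhuhilba, option (C).
(A) elhuuhilba is wrong: it fails to apply the sound rule(s).
(B) aluhuhilba is wrong: it has the affixes in the wrong order.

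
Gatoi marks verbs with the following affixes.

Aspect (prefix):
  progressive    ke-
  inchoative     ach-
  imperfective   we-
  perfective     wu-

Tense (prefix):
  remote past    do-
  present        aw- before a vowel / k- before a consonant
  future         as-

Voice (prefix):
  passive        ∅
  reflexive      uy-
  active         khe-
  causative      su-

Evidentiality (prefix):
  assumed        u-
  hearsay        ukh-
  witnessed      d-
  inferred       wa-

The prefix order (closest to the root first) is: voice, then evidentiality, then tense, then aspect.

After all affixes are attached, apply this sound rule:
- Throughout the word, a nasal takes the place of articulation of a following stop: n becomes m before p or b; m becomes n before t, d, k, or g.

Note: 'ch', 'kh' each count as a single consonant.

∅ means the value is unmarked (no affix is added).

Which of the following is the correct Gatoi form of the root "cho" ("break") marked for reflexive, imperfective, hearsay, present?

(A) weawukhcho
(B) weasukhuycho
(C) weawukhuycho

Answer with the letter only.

C

Attach voice reflexive uy- → uycho.
Attach evidentiality hearsay ukh- → ukhuycho.
Attach tense present aw- (before vowel 'u') → awukhuycho.
Attach aspect imperfective we- → weawukhuycho.
Nasal assimilation: no change.
So the correct form is weawukhuycho, option (C).
(B) weasukhuycho is wrong: it uses future instead of present for tense.
(A) weawukhcho is wrong: it uses passive instead of reflexive for voice.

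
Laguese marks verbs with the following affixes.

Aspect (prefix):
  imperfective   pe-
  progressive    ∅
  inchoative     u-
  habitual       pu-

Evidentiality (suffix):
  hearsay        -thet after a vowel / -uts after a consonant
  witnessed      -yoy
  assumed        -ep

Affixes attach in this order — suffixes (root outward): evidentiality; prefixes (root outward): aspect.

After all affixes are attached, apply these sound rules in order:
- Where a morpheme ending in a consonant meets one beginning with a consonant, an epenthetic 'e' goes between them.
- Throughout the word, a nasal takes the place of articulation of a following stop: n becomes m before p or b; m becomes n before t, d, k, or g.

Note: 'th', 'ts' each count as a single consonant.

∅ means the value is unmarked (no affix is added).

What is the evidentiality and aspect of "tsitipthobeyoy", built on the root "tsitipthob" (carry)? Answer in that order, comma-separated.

witnessed, progressive

Segment: tsitipthob-yoy.
evidentiality: -yoy → witnessed.
aspect: ∅ → progressive.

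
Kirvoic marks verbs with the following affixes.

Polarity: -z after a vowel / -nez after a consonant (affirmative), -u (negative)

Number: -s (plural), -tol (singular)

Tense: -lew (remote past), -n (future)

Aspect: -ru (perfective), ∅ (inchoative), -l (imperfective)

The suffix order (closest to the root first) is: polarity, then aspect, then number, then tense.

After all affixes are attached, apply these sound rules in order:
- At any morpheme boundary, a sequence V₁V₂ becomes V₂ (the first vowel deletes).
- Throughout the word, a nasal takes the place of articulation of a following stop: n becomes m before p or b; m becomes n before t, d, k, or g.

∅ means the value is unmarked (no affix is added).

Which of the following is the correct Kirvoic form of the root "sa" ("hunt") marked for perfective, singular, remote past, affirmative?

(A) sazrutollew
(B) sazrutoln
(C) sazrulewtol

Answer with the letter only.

Attach polarity affirmative -z (after vowel 'a') → saz.
Attach aspect perfective -ru → sazru.
Attach number singular -tol → sazrutol.
Attach tense remote past -lew → sazrutollew.
Vowel deletion: no change.
Nasal assimilation: no change.
So the correct form is sazrutollew, option (A).
(C) sazrulewtol is wrong: it has the affixes in the wrong order.
(B) sazrutoln is wrong: it uses future instead of remote past for tense.

A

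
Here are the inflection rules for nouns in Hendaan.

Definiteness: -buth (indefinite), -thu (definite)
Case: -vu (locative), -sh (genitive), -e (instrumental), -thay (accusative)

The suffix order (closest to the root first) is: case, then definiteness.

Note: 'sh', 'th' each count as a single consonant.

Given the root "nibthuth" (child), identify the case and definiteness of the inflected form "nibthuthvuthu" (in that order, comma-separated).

locative, definite

Segment: nibthuth-vu-thu.
case: -vu → locative.
definiteness: -thu → definite.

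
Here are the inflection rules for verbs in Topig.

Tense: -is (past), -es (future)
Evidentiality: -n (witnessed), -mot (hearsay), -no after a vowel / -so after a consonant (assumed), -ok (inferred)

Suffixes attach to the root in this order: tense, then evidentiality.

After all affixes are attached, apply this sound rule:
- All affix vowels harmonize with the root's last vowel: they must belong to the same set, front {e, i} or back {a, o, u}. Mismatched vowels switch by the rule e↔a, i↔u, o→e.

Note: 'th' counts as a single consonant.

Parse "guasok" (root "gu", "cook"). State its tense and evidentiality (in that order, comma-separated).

Segment: gu-es-ok.
tense: -es → future.
evidentiality: -ok → inferred.

future, inferred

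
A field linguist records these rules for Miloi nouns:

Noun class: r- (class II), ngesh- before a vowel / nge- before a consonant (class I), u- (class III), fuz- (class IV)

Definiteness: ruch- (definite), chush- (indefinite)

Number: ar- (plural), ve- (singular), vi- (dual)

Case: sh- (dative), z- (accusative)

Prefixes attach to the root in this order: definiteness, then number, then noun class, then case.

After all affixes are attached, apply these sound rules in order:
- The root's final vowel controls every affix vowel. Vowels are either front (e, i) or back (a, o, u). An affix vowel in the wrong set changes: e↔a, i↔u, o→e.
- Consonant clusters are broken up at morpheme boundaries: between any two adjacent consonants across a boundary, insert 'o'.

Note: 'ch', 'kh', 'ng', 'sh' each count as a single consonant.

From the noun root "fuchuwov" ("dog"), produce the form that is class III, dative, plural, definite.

Attach definiteness definite ruch- → ruchfuchuwov.
Attach number plural ar- → arruchfuchuwov.
Attach noun class class III u- → uarruchfuchuwov.
Attach case dative sh- → shuarruchfuchuwov.
Vowel harmony: no change.
Apply epenthesis: shuarruchfuchuwov → shuaroruchofuchuwov.

shuaroruchofuchuwov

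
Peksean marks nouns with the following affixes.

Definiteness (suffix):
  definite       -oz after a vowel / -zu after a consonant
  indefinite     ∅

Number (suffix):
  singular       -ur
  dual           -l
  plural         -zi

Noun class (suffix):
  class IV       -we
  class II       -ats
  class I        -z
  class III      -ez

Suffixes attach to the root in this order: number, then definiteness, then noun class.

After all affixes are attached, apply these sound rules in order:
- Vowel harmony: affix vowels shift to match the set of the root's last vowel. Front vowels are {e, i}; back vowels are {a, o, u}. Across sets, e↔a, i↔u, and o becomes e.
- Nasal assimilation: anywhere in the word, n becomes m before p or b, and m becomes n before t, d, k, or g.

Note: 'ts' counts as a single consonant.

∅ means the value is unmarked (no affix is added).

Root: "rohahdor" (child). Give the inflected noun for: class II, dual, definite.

Attach number dual -l → rohahdorl.
Attach definiteness definite -zu (after consonant 'l') → rohahdorlzu.
Attach noun class class II -ats → rohahdorlzuats.
Vowel harmony: no change.
Nasal assimilation: no change.

rohahdorlzuats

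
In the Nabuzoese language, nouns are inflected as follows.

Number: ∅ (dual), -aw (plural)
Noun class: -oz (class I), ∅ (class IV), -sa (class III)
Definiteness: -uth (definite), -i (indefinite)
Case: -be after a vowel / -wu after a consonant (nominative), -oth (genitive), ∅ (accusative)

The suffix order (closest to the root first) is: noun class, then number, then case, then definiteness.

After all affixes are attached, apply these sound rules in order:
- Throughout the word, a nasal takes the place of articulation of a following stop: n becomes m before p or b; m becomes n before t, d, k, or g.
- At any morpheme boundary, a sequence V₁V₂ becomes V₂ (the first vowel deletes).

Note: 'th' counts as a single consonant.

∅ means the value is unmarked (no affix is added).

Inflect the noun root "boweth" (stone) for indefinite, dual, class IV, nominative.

bowethwi

noun class = class IV: zero marking, form stays boweth.
number = dual: zero marking, form stays boweth.
Attach case nominative -wu (after consonant 'th') → bowethwu.
Attach definiteness indefinite -i → bowethwui.
Nasal assimilation: no change.
Apply vowel deletion: bowethwui → bowethwi.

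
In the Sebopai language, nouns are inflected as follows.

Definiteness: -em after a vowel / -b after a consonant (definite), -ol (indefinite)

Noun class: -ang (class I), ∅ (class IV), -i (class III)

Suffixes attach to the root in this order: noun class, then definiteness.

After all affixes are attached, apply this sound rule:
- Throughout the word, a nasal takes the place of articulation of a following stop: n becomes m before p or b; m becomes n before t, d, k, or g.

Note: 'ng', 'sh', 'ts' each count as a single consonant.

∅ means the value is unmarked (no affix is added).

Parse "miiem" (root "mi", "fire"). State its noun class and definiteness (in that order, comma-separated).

Segment: mi-i-em.
noun class: -i → class III.
definiteness: -em/b → definite.

class III, definite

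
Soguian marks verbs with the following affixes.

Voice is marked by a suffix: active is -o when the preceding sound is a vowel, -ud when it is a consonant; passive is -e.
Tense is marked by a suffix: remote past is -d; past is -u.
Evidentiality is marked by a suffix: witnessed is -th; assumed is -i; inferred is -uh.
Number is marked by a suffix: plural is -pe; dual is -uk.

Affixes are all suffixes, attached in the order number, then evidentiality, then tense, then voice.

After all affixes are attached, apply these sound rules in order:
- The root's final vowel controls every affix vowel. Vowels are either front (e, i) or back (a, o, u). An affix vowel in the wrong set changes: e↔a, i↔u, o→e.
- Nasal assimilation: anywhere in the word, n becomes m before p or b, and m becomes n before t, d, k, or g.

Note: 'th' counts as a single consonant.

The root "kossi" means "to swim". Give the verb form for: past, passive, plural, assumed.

kossipeiie

Attach number plural -pe → kossipe.
Attach evidentiality assumed -i → kossipei.
Attach tense past -u → kossipeiu.
Attach voice passive -e → kossipeiue.
Apply vowel harmony: kossipeiue → kossipeiie.
Nasal assimilation: no change.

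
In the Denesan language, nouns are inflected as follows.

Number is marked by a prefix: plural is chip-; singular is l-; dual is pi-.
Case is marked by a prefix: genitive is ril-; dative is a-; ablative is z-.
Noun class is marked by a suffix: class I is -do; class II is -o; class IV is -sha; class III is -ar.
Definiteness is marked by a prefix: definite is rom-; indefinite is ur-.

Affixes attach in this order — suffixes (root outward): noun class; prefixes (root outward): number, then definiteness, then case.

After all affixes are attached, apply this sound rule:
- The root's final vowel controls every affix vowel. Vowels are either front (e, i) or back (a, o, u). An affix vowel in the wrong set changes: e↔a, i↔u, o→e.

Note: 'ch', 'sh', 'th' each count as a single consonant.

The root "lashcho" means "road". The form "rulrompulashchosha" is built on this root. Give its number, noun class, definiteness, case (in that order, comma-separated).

Segment: ril-rom-pi-lashcho-sha.
number: pi- → dual.
noun class: -sha → class IV.
definiteness: rom- → definite.
case: ril- → genitive.

dual, class IV, definite, genitive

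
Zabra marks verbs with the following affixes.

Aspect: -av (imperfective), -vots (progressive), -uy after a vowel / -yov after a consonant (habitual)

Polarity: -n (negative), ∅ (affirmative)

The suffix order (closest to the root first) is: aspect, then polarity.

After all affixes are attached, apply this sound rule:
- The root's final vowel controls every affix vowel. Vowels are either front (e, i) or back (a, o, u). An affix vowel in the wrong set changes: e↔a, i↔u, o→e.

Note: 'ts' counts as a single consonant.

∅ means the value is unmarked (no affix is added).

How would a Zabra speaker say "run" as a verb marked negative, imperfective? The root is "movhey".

movheyevn

Attach aspect imperfective -av → movheyav.
Attach polarity negative -n → movheyavn.
Apply vowel harmony: movheyavn → movheyevn.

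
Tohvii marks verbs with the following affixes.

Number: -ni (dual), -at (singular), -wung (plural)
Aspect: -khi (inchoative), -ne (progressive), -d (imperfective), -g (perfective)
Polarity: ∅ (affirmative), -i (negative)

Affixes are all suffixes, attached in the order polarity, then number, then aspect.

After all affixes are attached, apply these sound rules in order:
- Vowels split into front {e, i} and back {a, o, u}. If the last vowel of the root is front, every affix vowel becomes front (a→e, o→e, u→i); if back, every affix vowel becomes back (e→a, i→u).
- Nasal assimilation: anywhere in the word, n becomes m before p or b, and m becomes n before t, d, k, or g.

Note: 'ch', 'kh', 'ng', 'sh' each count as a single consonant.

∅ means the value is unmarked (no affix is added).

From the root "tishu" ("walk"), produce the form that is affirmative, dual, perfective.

polarity = affirmative: zero marking, form stays tishu.
Attach number dual -ni → tishuni.
Attach aspect perfective -g → tishunig.
Apply vowel harmony: tishunig → tishunug.
Nasal assimilation: no change.

tishunug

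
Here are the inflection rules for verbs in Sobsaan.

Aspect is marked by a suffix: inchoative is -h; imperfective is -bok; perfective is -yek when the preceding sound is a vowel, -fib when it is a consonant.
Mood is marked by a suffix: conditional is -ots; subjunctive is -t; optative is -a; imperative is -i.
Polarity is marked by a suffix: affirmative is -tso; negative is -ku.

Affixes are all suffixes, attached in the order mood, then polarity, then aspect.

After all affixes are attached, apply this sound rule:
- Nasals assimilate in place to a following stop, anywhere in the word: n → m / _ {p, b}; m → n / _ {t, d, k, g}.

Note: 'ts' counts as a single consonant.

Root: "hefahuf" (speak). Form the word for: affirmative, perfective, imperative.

Attach mood imperative -i → hefahufi.
Attach polarity affirmative -tso → hefahufitso.
Attach aspect perfective -yek (after vowel 'o') → hefahufitsoyek.
Nasal assimilation: no change.

hefahufitsoyek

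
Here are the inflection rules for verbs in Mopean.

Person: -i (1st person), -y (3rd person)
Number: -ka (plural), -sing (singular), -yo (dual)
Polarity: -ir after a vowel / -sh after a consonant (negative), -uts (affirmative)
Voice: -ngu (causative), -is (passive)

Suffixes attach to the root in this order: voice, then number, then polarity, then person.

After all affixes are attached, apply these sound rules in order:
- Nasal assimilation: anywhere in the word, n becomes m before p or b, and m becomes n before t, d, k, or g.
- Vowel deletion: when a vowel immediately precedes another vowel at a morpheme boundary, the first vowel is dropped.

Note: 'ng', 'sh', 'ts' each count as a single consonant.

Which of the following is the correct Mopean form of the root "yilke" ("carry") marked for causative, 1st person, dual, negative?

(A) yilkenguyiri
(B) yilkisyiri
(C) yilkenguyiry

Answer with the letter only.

Attach voice causative -ngu → yilkengu.
Attach number dual -yo → yilkenguyo.
Attach polarity negative -ir (after vowel 'o') → yilkenguyoir.
Attach person 1st person -i → yilkenguyoiri.
Nasal assimilation: no change.
Apply vowel deletion: yilkenguyoiri → yilkenguyiri.
So the correct form is yilkenguyiri, option (A).
(B) yilkisyiri is wrong: it uses passive instead of causative for voice.
(C) yilkenguyiry is wrong: it uses 3rd person instead of 1st person for person.

A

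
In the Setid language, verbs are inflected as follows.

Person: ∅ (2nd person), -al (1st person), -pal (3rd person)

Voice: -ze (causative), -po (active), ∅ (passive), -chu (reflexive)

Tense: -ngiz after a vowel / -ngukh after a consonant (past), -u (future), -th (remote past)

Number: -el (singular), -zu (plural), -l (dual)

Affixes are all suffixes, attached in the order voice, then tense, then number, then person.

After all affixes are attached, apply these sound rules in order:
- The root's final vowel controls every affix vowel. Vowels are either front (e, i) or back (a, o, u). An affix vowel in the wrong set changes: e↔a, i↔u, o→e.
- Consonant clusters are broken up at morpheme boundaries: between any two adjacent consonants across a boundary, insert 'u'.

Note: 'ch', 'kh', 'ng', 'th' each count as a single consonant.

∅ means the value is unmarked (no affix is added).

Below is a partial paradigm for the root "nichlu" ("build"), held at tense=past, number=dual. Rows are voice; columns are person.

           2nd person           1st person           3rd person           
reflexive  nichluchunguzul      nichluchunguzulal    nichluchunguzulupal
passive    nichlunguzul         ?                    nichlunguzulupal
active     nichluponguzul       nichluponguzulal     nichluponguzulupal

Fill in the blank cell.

voice = passive: zero marking, form stays nichlu.
Attach tense past -ngiz (after vowel 'u') → nichlungiz.
Attach number dual -l → nichlungizl.
Attach person 1st person -al → nichlungizlal.
Apply vowel harmony: nichlungizlal → nichlunguzlal.
Apply epenthesis: nichlunguzlal → nichlunguzulal.

nichlunguzulal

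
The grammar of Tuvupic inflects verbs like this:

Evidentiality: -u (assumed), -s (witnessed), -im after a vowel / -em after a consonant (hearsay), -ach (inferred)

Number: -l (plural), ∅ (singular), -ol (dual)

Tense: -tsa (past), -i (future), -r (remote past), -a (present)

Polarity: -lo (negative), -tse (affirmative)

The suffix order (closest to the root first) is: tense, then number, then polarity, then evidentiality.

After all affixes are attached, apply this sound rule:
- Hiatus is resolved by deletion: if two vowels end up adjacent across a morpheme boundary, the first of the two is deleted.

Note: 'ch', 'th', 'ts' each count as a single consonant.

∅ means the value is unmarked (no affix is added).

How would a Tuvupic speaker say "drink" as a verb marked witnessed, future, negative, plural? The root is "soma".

somillos

Attach tense future -i → somai.
Attach number plural -l → somail.
Attach polarity negative -lo → somaillo.
Attach evidentiality witnessed -s → somaillos.
Apply vowel deletion: somaillos → somillos.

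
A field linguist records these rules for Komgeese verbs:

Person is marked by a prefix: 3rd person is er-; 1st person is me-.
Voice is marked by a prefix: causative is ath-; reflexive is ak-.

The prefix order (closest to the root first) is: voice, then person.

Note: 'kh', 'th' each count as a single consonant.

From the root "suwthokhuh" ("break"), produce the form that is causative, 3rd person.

erathsuwthokhuh

Attach voice causative ath- → athsuwthokhuh.
Attach person 3rd person er- → erathsuwthokhuh.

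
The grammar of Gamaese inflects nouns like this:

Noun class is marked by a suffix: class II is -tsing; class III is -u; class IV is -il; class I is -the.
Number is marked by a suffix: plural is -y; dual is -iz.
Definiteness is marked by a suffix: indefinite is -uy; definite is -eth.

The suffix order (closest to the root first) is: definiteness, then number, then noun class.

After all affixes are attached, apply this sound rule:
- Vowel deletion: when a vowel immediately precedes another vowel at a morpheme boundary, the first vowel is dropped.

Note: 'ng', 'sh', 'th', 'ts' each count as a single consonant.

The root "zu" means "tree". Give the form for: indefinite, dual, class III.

zuyizu

Attach definiteness indefinite -uy → zuuy.
Attach number dual -iz → zuuyiz.
Attach noun class class III -u → zuuyizu.
Apply vowel deletion: zuuyizu → zuyizu.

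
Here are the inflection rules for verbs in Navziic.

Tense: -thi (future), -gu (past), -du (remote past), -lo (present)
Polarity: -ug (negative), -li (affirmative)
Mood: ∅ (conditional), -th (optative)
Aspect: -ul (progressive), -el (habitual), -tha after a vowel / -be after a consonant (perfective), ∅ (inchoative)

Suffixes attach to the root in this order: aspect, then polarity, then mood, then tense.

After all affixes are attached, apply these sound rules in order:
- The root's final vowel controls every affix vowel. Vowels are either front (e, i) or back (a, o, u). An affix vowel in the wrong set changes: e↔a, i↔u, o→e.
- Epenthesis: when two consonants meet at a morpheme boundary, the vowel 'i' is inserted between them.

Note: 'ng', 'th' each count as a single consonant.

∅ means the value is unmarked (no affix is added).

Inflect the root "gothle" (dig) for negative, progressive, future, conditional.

gothleiligithi

Attach aspect progressive -ul → gothleul.
Attach polarity negative -ug → gothleulug.
mood = conditional: zero marking, form stays gothleulug.
Attach tense future -thi → gothleulugthi.
Apply vowel harmony: gothleulugthi → gothleiligthi.
Apply epenthesis: gothleiligthi → gothleiligithi.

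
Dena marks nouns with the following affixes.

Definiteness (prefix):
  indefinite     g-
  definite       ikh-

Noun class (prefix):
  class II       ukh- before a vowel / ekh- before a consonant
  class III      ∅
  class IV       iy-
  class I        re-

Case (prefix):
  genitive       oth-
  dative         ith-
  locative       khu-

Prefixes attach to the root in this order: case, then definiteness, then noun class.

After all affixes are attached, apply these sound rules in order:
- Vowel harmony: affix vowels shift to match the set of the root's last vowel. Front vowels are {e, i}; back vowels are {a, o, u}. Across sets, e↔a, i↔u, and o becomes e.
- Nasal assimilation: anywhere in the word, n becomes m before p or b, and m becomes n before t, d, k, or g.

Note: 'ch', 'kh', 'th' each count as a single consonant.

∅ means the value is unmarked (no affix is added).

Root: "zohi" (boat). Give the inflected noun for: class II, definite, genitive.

Attach case genitive oth- → othzohi.
Attach definiteness definite ikh- → ikhothzohi.
Attach noun class class II ukh- (before vowel 'i') → ukhikhothzohi.
Apply vowel harmony: ukhikhothzohi → ikhikhethzohi.
Nasal assimilation: no change.

ikhikhethzohi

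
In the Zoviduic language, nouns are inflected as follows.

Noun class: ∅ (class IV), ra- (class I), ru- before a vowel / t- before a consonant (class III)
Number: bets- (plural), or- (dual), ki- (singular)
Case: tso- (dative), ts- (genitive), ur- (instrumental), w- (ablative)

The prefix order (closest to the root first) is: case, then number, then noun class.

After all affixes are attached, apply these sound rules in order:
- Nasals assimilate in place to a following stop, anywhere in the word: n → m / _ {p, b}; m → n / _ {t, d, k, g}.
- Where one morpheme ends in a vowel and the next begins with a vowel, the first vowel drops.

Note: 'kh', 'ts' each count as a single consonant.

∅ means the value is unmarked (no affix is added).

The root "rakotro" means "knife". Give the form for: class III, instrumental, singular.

Attach case instrumental ur- → urrakotro.
Attach number singular ki- → kiurrakotro.
Attach noun class class III t- (before consonant 'k') → tkiurrakotro.
Nasal assimilation: no change.
Apply vowel deletion: tkiurrakotro → tkurrakotro.

tkurrakotro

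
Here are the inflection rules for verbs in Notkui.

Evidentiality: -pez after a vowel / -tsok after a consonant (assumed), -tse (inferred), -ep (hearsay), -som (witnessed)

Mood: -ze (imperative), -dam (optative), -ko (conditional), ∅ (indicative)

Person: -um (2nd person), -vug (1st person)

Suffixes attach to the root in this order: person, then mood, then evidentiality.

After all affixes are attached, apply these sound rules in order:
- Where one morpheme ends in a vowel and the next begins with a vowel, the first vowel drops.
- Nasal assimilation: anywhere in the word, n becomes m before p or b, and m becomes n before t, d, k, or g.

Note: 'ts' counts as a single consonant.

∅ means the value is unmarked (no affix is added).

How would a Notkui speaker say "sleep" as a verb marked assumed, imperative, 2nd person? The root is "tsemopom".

tsemopomumzepez

Attach person 2nd person -um → tsemopomum.
Attach mood imperative -ze → tsemopomumze.
Attach evidentiality assumed -pez (after vowel 'e') → tsemopomumzepez.
Vowel deletion: no change.
Nasal assimilation: no change.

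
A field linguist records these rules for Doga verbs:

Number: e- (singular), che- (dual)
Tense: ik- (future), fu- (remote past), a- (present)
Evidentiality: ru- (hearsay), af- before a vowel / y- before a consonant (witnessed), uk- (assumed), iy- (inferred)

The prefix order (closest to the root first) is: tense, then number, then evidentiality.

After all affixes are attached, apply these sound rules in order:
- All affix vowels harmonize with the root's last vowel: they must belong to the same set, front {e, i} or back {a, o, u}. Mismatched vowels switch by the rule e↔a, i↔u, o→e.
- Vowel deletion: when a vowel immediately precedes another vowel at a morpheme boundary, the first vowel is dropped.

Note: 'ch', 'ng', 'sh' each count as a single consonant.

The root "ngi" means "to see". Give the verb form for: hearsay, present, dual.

richengi

Attach tense present a- → angi.
Attach number dual che- → cheangi.
Attach evidentiality hearsay ru- → rucheangi.
Apply vowel harmony: rucheangi → richeengi.
Apply vowel deletion: richeengi → richengi.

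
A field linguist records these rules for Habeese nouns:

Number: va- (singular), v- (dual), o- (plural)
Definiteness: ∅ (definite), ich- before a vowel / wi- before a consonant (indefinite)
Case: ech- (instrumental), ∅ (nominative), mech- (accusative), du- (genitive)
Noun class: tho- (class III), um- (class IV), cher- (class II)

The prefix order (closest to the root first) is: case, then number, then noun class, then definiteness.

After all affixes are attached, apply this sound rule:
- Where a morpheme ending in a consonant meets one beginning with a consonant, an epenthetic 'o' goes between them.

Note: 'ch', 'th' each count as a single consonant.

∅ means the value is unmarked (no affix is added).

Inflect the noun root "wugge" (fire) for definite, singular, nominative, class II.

cherovawugge

case = nominative: zero marking, form stays wugge.
Attach number singular va- → vawugge.
Attach noun class class II cher- → chervawugge.
definiteness = definite: zero marking, form stays chervawugge.
Apply epenthesis: chervawugge → cherovawugge.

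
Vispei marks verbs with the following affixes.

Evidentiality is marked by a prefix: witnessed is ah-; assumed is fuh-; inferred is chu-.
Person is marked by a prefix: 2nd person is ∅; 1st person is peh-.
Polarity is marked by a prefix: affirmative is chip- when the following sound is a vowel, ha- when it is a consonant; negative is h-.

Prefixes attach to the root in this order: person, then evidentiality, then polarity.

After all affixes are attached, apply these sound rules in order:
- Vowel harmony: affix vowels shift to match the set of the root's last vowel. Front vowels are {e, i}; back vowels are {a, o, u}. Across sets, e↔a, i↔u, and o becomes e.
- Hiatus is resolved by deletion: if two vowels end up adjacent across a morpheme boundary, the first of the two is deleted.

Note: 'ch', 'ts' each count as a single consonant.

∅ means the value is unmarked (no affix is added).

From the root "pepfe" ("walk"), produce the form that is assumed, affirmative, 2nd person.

person = 2nd person: zero marking, form stays pepfe.
Attach evidentiality assumed fuh- → fuhpepfe.
Attach polarity affirmative ha- (before consonant 'f') → hafuhpepfe.
Apply vowel harmony: hafuhpepfe → hefihpepfe.
Vowel deletion: no change.

hefihpepfe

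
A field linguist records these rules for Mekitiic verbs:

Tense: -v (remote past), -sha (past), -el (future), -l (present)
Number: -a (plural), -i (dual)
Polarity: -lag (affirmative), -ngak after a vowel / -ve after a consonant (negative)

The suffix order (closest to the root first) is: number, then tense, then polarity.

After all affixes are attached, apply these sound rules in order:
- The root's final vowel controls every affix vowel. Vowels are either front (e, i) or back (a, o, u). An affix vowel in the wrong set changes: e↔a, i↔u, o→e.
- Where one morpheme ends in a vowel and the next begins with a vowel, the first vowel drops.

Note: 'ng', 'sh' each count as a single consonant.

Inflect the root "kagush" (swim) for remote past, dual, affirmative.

Attach number dual -i → kagushi.
Attach tense remote past -v → kagushiv.
Attach polarity affirmative -lag → kagushivlag.
Apply vowel harmony: kagushivlag → kagushuvlag.
Vowel deletion: no change.

kagushuvlag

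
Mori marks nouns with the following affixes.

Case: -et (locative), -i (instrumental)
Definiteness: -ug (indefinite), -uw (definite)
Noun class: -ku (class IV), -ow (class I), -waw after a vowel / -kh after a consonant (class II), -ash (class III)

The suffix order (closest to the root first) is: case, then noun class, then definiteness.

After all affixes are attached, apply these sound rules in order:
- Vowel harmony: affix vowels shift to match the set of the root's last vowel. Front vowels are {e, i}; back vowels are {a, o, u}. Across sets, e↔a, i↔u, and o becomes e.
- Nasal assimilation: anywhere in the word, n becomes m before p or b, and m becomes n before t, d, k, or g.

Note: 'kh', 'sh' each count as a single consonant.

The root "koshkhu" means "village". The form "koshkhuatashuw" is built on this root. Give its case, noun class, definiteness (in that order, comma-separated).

Segment: koshkhu-et-ash-uw.
case: -et → locative.
noun class: -ash → class III.
definiteness: -uw → definite.

locative, class III, definite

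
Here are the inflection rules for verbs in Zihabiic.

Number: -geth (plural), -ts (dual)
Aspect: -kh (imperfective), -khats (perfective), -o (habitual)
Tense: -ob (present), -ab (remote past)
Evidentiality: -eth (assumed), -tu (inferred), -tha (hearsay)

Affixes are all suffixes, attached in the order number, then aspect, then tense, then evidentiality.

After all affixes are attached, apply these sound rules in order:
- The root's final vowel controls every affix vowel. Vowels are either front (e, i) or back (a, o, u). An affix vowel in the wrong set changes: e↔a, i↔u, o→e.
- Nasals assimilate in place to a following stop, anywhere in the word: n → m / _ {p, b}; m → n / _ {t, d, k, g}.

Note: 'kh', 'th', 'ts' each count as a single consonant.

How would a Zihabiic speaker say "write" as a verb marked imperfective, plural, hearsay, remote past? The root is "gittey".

gitteygethkhebthe

Attach number plural -geth → gitteygeth.
Attach aspect imperfective -kh → gitteygethkh.
Attach tense remote past -ab → gitteygethkhab.
Attach evidentiality hearsay -tha → gitteygethkhabtha.
Apply vowel harmony: gitteygethkhabtha → gitteygethkhebthe.
Nasal assimilation: no change.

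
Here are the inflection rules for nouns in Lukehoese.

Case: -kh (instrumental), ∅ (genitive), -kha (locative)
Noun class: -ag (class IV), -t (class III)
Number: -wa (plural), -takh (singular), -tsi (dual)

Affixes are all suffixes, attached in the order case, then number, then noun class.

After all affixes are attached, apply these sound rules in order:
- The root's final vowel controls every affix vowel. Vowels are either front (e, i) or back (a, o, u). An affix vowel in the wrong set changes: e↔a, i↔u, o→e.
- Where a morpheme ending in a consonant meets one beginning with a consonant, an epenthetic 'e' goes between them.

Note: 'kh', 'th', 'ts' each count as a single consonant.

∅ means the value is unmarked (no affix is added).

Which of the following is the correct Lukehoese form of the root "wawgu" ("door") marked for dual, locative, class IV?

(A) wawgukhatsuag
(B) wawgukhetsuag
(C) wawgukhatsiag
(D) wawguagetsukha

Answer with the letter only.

A

Attach case locative -kha → wawgukha.
Attach number dual -tsi → wawgukhatsi.
Attach noun class class IV -ag → wawgukhatsiag.
Apply vowel harmony: wawgukhatsiag → wawgukhatsuag.
Epenthesis: no change.
So the correct form is wawgukhatsuag, option (A).
(D) wawguagetsukha is wrong: it has the affixes in the wrong order.
(C) wawgukhatsiag is wrong: it fails to apply the sound rule(s).
(B) wawgukhetsuag is wrong: it uses instrumental instead of locative for case.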